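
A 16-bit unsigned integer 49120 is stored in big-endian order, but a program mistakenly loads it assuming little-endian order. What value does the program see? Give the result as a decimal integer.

49120 in 16-bit hexadecimal is 0xBFE0.
Stored big-endian, the bytes at ascending addresses are BF E0.
Read back as little-endian, the first byte is least significant, giving 0xE0BF.
0xE0BF = 57535.

57535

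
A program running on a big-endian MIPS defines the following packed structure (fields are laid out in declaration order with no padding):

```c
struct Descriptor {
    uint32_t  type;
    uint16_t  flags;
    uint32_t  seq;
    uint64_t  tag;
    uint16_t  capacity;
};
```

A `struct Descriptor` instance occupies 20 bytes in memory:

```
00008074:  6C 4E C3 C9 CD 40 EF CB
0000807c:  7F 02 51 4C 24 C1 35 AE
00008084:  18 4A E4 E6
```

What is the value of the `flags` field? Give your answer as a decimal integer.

`flags` follows `type` (4 bytes), so it starts at byte offset 4 and occupies 2 bytes.
Bytes at offsets 4..5: CD 40.
In big-endian order the high byte comes first in memory.
The bytes are already most-significant first: 0xCD40.
0xCD40 = 52544.

52544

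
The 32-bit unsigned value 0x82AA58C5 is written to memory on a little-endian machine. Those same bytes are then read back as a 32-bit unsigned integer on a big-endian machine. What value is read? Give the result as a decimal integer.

Stored little-endian, the bytes at ascending addresses are C5 58 AA 82.
Read back as big-endian, the last byte is least significant, giving 0xC558AA82.
0xC558AA82 = 3310922370.

3310922370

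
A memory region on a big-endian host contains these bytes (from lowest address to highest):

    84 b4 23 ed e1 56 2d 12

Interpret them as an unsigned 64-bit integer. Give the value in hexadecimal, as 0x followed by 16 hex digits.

Big-endian stores the most-significant byte at the lowest address.
The bytes are already most-significant first: 0x84B423EDE1562D12.

0x84B423EDE1562D12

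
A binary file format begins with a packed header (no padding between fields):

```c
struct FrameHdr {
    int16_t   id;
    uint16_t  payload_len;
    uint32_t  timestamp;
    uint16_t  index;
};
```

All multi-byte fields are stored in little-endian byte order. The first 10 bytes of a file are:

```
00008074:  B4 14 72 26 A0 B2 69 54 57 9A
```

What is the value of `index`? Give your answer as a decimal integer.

39511

`index` follows `id` (2 B), `payload_len` (2 B), `timestamp` (4 B), so it starts at offset 2 + 2 + 4 = 8 and occupies 2 bytes.
Bytes at offsets 8..9: 57 9A.
In little-endian order the low byte comes first in memory.
Reassemble most-significant byte first: 9A 57 → 0x9A57.
0x9A57 = 39511.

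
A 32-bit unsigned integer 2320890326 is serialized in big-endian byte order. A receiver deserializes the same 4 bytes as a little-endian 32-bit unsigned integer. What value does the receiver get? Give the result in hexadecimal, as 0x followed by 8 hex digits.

2320890326 in 32-bit hexadecimal is 0x8A55F9D6.
Stored big-endian, the bytes at ascending addresses are 8A 55 F9 D6.
Read back as little-endian, the first byte is least significant, giving 0xD6F9558A.

0xD6F9558A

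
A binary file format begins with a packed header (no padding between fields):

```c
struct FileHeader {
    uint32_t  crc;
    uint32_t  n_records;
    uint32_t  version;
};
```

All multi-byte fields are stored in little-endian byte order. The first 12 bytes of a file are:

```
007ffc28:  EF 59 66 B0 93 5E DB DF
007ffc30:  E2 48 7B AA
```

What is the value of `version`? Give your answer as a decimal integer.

`version` follows `crc` (4 B), `n_records` (4 B), so it starts at offset 4 + 4 = 8 and occupies 4 bytes.
Bytes at offsets 8..11: E2 48 7B AA.
Little-endian stores the least-significant byte at the lowest address.
Reassemble most-significant byte first: AA 7B 48 E2 → 0xAA7B48E2.
0xAA7B48E2 = 2860206306.

2860206306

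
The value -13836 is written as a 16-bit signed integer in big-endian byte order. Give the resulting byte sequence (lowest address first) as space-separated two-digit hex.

C9 F4

Two's complement of -13836 in 16 bits: 13836 = 0x360C; invert → 0xC9F3; add 1 → 0xC9F4.
Split into bytes (most-significant first): C9 F4.
Big-endian: lowest address holds the most-significant byte.
So the memory order matches the most-significant-first order: C9 F4.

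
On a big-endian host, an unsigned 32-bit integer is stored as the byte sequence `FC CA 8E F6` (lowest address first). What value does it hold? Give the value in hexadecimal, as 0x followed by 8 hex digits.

Big-endian stores the most-significant byte at the lowest address.
The bytes are already most-significant first: 0xFCCA8EF6.

0xFCCA8EF6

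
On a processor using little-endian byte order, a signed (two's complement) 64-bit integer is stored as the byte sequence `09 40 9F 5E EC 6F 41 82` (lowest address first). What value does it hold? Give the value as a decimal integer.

In little-endian order the low byte comes first in memory.
Reassemble most-significant byte first: 82 41 6F EC 5E 9F 40 09 → 0x82416FEC5E9F4009.
Top bit is set, so as a signed 64-bit value this is 0x82416FEC5E9F4009 − 2^64 = -9060837914302267383.

-9060837914302267383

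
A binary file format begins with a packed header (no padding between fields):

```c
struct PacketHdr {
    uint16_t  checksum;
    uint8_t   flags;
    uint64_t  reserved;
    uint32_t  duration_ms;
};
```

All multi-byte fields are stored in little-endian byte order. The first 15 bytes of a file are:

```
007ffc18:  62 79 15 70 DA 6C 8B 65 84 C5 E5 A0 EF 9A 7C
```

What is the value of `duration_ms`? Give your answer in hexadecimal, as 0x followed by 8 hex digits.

0x7C9AEFA0

`duration_ms` follows `checksum` (2 B), `flags` (1 B), `reserved` (8 B), so it starts at offset 2 + 1 + 8 = 11 and occupies 4 bytes.
Bytes at offsets 11..14: A0 EF 9A 7C.
Little-endian stores the least-significant byte at the lowest address.
Reassemble most-significant byte first: 7C 9A EF A0 → 0x7C9AEFA0.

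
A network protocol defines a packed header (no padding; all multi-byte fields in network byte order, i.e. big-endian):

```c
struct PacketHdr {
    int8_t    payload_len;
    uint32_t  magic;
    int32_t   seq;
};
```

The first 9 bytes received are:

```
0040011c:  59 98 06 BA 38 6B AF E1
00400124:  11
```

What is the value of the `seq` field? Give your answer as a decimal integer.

1806688529

`seq` follows `payload_len` (1 B), `magic` (4 B), so it starts at offset 1 + 4 = 5 and occupies 4 bytes.
Bytes at offsets 5..8: 6B AF E1 11.
Big-endian: lowest address holds the most-significant byte.
The bytes are already most-significant first: 0x6BAFE111.
0x6BAFE111 = 1806688529.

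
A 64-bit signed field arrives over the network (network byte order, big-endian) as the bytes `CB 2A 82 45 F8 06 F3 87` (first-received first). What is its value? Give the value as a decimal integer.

Big-endian: lowest address holds the most-significant byte.
The bytes are already most-significant first: 0xCB2A8245F806F387.
Top bit is set, so as a signed 64-bit value this is 0xCB2A8245F806F387 − 2^64 = -3807087297962773625.

-3807087297962773625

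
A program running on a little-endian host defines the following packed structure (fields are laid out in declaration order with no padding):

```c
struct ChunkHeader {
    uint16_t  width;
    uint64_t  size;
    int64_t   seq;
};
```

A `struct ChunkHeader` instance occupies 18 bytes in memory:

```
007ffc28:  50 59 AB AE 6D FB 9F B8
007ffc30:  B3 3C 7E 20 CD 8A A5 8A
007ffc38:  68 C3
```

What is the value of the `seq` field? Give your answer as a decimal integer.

`seq` follows `width` (2 B), `size` (8 B), so it starts at offset 2 + 8 = 10 and occupies 8 bytes.
Bytes at offsets 10..17: 7E 20 CD 8A A5 8A 68 C3.
In little-endian order the low byte comes first in memory.
Reassemble most-significant byte first: C3 68 8A A5 8A CD 20 7E → 0xC3688AA58ACD207E.
Top bit is set, so as a signed 64-bit value this is 0xC3688AA58ACD207E − 2^64 = -4366087395132759938.

-4366087395132759938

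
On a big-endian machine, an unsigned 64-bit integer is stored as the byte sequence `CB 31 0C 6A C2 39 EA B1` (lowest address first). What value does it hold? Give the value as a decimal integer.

In big-endian order the high byte comes first in memory.
The bytes are already most-significant first: 0xCB310C6AC239EAB1.
0xCB310C6AC239EAB1 = 14641497516222835377.

14641497516222835377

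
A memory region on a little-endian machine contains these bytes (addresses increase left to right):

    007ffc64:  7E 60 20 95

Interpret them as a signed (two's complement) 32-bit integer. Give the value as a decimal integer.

-1793040258

Little-endian stores the least-significant byte at the lowest address.
Reassemble most-significant byte first: 95 20 60 7E → 0x9520607E.
Top bit is set, so as a signed 32-bit value this is 0x9520607E − 2^32 = -1793040258.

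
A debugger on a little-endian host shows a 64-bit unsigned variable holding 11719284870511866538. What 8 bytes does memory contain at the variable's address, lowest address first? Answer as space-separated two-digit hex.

11719284870511866538 in hexadecimal, padded to 64 bits, is 0xA2A3437F907832AA.
Split into bytes (most-significant first): A2 A3 43 7F 90 78 32 AA.
Little-endian: lowest address holds the least-significant byte.
So at ascending addresses the bytes are AA 32 78 90 7F 43 A3 A2.

AA 32 78 90 7F 43 A3 A2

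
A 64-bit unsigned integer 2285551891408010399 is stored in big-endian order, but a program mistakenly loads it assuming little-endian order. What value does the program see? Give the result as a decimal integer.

11510102215409383199

2285551891408010399 in 64-bit hexadecimal is 0x1FB7E955FB18BC9F.
Stored big-endian, the bytes at ascending addresses are 1F B7 E9 55 FB 18 BC 9F.
Read back as little-endian, the first byte is least significant, giving 0x9FBC18FB55E9B71F.
0x9FBC18FB55E9B71F = 11510102215409383199.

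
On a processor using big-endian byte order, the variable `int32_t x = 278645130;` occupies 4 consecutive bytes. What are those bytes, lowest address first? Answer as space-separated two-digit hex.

10 9B C9 8A

278645130 in hexadecimal, padded to 32 bits, is 0x109BC98A.
Split into bytes (most-significant first): 10 9B C9 8A.
Big-endian stores the most-significant byte at the lowest address.
So the memory order matches the most-significant-first order: 10 9B C9 8A.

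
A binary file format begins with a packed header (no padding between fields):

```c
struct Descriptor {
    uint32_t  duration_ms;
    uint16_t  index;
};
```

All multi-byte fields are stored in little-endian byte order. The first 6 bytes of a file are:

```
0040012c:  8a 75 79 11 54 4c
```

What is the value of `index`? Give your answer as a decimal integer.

`index` follows `duration_ms` (4 bytes), so it starts at byte offset 4 and occupies 2 bytes.
Bytes at offsets 4..5: 54 4C.
Little-endian: lowest address holds the least-significant byte.
Reassemble most-significant byte first: 4C 54 → 0x4C54.
0x4C54 = 19540.

19540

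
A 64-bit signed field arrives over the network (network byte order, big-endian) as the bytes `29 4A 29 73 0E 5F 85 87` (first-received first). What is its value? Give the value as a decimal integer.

2975236077970752903

Big-endian: lowest address holds the most-significant byte.
The bytes are already most-significant first: 0x294A29730E5F8587.
0x294A29730E5F8587 = 2975236077970752903.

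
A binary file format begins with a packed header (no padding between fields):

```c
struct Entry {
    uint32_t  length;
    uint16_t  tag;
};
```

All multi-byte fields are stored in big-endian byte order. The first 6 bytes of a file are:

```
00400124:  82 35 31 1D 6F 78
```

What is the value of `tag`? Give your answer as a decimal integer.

`tag` follows `length` (4 bytes), so it starts at byte offset 4 and occupies 2 bytes.
Bytes at offsets 4..5: 6F 78.
Big-endian: lowest address holds the most-significant byte.
The bytes are already most-significant first: 0x6F78.
0x6F78 = 28536.

28536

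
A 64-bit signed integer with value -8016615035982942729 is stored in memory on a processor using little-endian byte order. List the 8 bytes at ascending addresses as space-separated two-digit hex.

Two's complement of -8016615035982942729 in 64 bits: 8016615035982942729 = 0x6F40BCE6C0D19209; invert → 0x90BF43193F2E6DF6; add 1 → 0x90BF43193F2E6DF7.
Split into bytes (most-significant first): 90 BF 43 19 3F 2E 6D F7.
In little-endian order the low byte comes first in memory.
So at ascending addresses the bytes are F7 6D 2E 3F 19 43 BF 90.

F7 6D 2E 3F 19 43 BF 90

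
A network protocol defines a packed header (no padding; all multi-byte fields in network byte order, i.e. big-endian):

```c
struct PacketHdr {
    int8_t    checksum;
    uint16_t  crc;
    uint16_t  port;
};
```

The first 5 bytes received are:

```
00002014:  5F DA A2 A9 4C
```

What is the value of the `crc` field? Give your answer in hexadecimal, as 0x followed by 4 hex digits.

0xDAA2

`crc` follows `checksum` (1 byte), so it starts at byte offset 1 and occupies 2 bytes.
Bytes at offsets 1..2: DA A2.
Big-endian: lowest address holds the most-significant byte.
The bytes are already most-significant first: 0xDAA2.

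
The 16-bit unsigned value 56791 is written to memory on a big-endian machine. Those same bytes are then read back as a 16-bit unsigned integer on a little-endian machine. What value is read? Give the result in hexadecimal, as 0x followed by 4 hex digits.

0xD7DD

56791 in 16-bit hexadecimal is 0xDDD7.
Stored big-endian, the bytes at ascending addresses are DD D7.
Read back as little-endian, the first byte is least significant, giving 0xD7DD.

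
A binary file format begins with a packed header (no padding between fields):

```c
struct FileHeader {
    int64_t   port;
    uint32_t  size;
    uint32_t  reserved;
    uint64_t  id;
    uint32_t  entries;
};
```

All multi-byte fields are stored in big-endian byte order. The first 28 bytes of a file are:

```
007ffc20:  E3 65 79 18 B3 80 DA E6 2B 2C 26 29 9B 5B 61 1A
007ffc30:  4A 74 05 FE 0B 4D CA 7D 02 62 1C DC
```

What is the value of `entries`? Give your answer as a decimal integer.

39984348

`entries` follows `port` (8 B), `size` (4 B), `reserved` (4 B), `id` (8 B), so it starts at offset 8 + 4 + 4 + 8 = 24 and occupies 4 bytes.
Bytes at offsets 24..27: 02 62 1C DC.
In big-endian order the high byte comes first in memory.
The bytes are already most-significant first: 0x02621CDC.
0x02621CDC = 39984348.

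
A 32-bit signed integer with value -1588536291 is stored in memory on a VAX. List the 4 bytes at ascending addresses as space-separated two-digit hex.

1D DC 50 A1

Two's complement of -1588536291 in 32 bits: 1588536291 = 0x5EAF23E3; invert → 0xA150DC1C; add 1 → 0xA150DC1D.
Split into bytes (most-significant first): A1 50 DC 1D.
In little-endian order the low byte comes first in memory.
So at ascending addresses the bytes are 1D DC 50 A1.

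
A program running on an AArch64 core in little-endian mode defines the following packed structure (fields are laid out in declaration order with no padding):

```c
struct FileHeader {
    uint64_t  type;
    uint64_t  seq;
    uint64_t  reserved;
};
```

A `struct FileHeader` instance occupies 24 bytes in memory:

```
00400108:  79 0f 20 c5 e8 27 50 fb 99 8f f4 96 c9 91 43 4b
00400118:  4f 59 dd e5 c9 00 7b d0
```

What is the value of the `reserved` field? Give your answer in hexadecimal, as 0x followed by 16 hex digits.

`reserved` follows `type` (8 B), `seq` (8 B), so it starts at offset 8 + 8 = 16 and occupies 8 bytes.
Bytes at offsets 16..23: 4F 59 DD E5 C9 00 7B D0.
In little-endian order the low byte comes first in memory.
Reassemble most-significant byte first: D0 7B 00 C9 E5 DD 59 4F → 0xD07B00C9E5DD594F.

0xD07B00C9E5DD594F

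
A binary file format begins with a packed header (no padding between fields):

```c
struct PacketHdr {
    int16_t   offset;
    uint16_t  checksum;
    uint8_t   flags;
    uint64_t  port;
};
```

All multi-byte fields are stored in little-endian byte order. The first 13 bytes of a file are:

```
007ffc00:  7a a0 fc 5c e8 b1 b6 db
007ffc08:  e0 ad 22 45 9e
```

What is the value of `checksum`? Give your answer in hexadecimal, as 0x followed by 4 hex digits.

`checksum` follows `offset` (2 bytes), so it starts at byte offset 2 and occupies 2 bytes.
Bytes at offsets 2..3: FC 5C.
In little-endian order the low byte comes first in memory.
Reassemble most-significant byte first: 5C FC → 0x5CFC.

0x5CFC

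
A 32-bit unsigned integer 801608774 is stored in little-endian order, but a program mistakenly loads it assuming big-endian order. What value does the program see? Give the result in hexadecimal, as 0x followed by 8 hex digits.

801608774 in 32-bit hexadecimal is 0x2FC79446.
Stored little-endian, the bytes at ascending addresses are 46 94 C7 2F.
Read back as big-endian, the last byte is least significant, giving 0x4694C72F.

0x4694C72F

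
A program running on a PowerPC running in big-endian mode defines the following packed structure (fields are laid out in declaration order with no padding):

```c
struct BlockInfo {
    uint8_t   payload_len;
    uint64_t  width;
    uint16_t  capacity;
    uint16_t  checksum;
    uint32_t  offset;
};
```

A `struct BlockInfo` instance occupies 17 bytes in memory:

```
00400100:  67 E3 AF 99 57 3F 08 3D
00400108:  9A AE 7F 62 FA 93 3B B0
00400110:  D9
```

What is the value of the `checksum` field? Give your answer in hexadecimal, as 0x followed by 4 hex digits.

`checksum` follows `payload_len` (1 B), `width` (8 B), `capacity` (2 B), so it starts at offset 1 + 8 + 2 = 11 and occupies 2 bytes.
Bytes at offsets 11..12: 62 FA.
Big-endian stores the most-significant byte at the lowest address.
The bytes are already most-significant first: 0x62FA.

0x62FA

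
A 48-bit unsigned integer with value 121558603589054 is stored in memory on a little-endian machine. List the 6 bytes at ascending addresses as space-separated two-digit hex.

121558603589054 in hexadecimal, padded to 48 bits, is 0x6E8E9162E5BE.
Split into bytes (most-significant first): 6E 8E 91 62 E5 BE.
Little-endian stores the least-significant byte at the lowest address.
So at ascending addresses the bytes are BE E5 62 91 8E 6E.

BE E5 62 91 8E 6E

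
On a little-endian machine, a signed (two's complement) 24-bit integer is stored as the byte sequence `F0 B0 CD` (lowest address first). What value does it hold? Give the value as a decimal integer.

-3297040

In little-endian order the low byte comes first in memory.
Reassemble most-significant byte first: CD B0 F0 → 0xCDB0F0.
Top bit is set, so as a signed 24-bit value this is 0xCDB0F0 − 2^24 = -3297040.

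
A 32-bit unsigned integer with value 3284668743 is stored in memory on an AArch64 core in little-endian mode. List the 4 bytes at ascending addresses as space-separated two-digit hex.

3284668743 in hexadecimal, padded to 32 bits, is 0xC3C81147.
Split into bytes (most-significant first): C3 C8 11 47.
Little-endian stores the least-significant byte at the lowest address.
So at ascending addresses the bytes are 47 11 C8 C3.

47 11 C8 C3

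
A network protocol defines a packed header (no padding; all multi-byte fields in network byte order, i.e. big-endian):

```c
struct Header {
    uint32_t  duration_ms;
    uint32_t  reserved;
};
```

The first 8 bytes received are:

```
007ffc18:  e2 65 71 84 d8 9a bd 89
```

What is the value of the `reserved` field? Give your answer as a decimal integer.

3634019721

`reserved` follows `duration_ms` (4 bytes), so it starts at byte offset 4 and occupies 4 bytes.
Bytes at offsets 4..7: D8 9A BD 89.
Big-endian: lowest address holds the most-significant byte.
The bytes are already most-significant first: 0xD89ABD89.
0xD89ABD89 = 3634019721.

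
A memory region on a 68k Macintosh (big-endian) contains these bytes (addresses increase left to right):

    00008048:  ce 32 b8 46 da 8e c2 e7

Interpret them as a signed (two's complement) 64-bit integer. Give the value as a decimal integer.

Big-endian stores the most-significant byte at the lowest address.
The bytes are already most-significant first: 0xCE32B846DA8EC2E7.
Top bit is set, so as a signed 64-bit value this is 0xCE32B846DA8EC2E7 − 2^64 = -3588603338606853401.

-3588603338606853401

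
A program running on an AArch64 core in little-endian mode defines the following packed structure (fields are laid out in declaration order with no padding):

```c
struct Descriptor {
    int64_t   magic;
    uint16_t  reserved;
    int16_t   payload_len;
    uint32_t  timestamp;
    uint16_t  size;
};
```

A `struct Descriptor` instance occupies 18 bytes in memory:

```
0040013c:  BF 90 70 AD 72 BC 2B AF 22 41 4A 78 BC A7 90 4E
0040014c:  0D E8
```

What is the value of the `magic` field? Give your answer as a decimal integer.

-5824354492351475521

`magic` is the first field, at byte offset 0, occupying 8 bytes.
Bytes at offsets 0..7: BF 90 70 AD 72 BC 2B AF.
Little-endian stores the least-significant byte at the lowest address.
Reassemble most-significant byte first: AF 2B BC 72 AD 70 90 BF → 0xAF2BBC72AD7090BF.
Top bit is set, so as a signed 64-bit value this is 0xAF2BBC72AD7090BF − 2^64 = -5824354492351475521.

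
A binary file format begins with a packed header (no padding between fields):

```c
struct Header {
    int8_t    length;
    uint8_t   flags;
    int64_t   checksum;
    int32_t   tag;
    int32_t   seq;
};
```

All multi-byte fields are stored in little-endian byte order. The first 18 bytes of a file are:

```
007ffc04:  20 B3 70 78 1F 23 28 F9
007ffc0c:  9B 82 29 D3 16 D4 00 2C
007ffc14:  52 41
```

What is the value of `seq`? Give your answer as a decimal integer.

1095904256

`seq` follows `length` (1 B), `flags` (1 B), `checksum` (8 B), `tag` (4 B), so it starts at offset 1 + 1 + 8 + 4 = 14 and occupies 4 bytes.
Bytes at offsets 14..17: 00 2C 52 41.
Little-endian: lowest address holds the least-significant byte.
Reassemble most-significant byte first: 41 52 2C 00 → 0x41522C00.
0x41522C00 = 1095904256.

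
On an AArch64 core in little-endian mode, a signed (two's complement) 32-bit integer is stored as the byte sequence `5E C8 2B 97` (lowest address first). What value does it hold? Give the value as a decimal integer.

Little-endian: lowest address holds the least-significant byte.
Reassemble most-significant byte first: 97 2B C8 5E → 0x972BC85E.
Top bit is set, so as a signed 32-bit value this is 0x972BC85E − 2^32 = -1758738338.

-1758738338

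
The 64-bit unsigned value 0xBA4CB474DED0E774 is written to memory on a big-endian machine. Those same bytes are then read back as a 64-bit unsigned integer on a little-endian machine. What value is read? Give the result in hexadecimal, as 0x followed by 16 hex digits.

Stored big-endian, the bytes at ascending addresses are BA 4C B4 74 DE D0 E7 74.
Read back as little-endian, the first byte is least significant, giving 0x74E7D0DE74B44CBA.

0x74E7D0DE74B44CBA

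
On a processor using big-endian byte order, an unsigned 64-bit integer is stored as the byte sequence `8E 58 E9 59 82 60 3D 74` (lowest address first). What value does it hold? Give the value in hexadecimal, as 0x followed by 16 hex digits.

In big-endian order the high byte comes first in memory.
The bytes are already most-significant first: 0x8E58E95982603D74.

0x8E58E95982603D74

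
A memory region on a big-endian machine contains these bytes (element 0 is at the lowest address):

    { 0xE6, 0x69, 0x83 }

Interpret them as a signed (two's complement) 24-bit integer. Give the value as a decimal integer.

Big-endian stores the most-significant byte at the lowest address.
The bytes are already most-significant first: 0xE66983.
Top bit is set, so as a signed 24-bit value this is 0xE66983 − 2^24 = -1676925.

-1676925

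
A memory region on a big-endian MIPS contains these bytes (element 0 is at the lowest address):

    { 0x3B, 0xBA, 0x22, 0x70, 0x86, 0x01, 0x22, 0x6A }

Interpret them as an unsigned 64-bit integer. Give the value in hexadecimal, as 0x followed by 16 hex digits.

0x3BBA22708601226A

In big-endian order the high byte comes first in memory.
The bytes are already most-significant first: 0x3BBA22708601226A.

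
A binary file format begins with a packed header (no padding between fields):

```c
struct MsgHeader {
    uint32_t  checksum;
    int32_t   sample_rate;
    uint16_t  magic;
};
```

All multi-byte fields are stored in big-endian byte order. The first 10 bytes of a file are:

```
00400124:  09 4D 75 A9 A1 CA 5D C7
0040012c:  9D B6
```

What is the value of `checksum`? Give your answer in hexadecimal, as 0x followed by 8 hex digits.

0x094D75A9

`checksum` is the first field, at byte offset 0, occupying 4 bytes.
Bytes at offsets 0..3: 09 4D 75 A9.
Big-endian: lowest address holds the most-significant byte.
The bytes are already most-significant first: 0x094D75A9.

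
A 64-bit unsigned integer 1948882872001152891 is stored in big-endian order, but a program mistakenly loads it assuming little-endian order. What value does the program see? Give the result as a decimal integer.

1948882872001152891 in 64-bit hexadecimal is 0x1B0BD2A57E78C77B.
Stored big-endian, the bytes at ascending addresses are 1B 0B D2 A5 7E 78 C7 7B.
Read back as little-endian, the first byte is least significant, giving 0x7BC7787EA5D20B1B.
0x7BC7787EA5D20B1B = 8919230072373775131.

8919230072373775131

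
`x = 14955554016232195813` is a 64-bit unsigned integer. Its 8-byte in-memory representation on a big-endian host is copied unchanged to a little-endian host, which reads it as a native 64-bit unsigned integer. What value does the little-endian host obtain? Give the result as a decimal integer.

16557114371383069903

14955554016232195813 in 64-bit hexadecimal is 0xCF8CCD23CCAFC6E5.
Stored big-endian, the bytes at ascending addresses are CF 8C CD 23 CC AF C6 E5.
Read back as little-endian, the first byte is least significant, giving 0xE5C6AFCC23CD8CCF.
0xE5C6AFCC23CD8CCF = 16557114371383069903.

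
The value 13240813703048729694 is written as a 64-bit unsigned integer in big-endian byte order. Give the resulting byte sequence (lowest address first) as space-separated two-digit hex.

13240813703048729694 in hexadecimal, padded to 64 bits, is 0xB7C0D1E8FB58145E.
Split into bytes (most-significant first): B7 C0 D1 E8 FB 58 14 5E.
Big-endian: lowest address holds the most-significant byte.
So the memory order matches the most-significant-first order: B7 C0 D1 E8 FB 58 14 5E.

B7 C0 D1 E8 FB 58 14 5E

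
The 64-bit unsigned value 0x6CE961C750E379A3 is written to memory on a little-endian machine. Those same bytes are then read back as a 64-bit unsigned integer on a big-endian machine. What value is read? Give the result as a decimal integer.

Stored little-endian, the bytes at ascending addresses are A3 79 E3 50 C7 61 E9 6C.
Read back as big-endian, the last byte is least significant, giving 0xA379E350C761E96C.
0xA379E350C761E96C = 11779696236446214508.

11779696236446214508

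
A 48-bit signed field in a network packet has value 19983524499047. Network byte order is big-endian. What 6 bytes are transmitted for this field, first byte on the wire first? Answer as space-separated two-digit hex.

12 2C C6 E1 0E 67

19983524499047 in hexadecimal, padded to 48 bits, is 0x122CC6E10E67.
Split into bytes (most-significant first): 12 2C C6 E1 0E 67.
Big-endian: lowest address holds the most-significant byte.
So the memory order matches the most-significant-first order: 12 2C C6 E1 0E 67.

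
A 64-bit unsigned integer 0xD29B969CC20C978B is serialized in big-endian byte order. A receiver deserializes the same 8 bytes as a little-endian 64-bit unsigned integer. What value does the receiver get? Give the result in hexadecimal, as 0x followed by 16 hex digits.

0x8B970CC29C969BD2

Stored big-endian, the bytes at ascending addresses are D2 9B 96 9C C2 0C 97 8B.
Read back as little-endian, the first byte is least significant, giving 0x8B970CC29C969BD2.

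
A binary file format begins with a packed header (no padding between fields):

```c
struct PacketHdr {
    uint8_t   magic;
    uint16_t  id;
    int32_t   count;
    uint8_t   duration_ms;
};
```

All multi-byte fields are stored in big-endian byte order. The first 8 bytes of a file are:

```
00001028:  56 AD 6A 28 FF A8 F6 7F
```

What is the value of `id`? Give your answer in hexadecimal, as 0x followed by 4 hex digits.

`id` follows `magic` (1 byte), so it starts at byte offset 1 and occupies 2 bytes.
Bytes at offsets 1..2: AD 6A.
Big-endian stores the most-significant byte at the lowest address.
The bytes are already most-significant first: 0xAD6A.

0xAD6A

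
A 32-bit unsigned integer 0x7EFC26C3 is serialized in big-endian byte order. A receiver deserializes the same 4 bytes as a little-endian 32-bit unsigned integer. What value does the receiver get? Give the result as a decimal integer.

Stored big-endian, the bytes at ascending addresses are 7E FC 26 C3.
Read back as little-endian, the first byte is least significant, giving 0xC326FC7E.
0xC326FC7E = 3274112126.

3274112126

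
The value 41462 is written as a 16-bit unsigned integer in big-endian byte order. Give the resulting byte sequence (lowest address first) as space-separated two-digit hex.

A1 F6

41462 in hexadecimal, padded to 16 bits, is 0xA1F6.
Split into bytes (most-significant first): A1 F6.
Big-endian stores the most-significant byte at the lowest address.
So the memory order matches the most-significant-first order: A1 F6.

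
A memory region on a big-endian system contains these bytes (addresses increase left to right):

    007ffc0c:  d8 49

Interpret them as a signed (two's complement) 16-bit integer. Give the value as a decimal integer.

-10167

In big-endian order the high byte comes first in memory.
The bytes are already most-significant first: 0xD849.
Top bit is set, so as a signed 16-bit value this is 0xD849 − 2^16 = -10167.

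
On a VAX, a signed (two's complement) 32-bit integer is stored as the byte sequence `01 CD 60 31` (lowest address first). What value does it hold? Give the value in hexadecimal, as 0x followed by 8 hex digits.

0x3160CD01

Little-endian: lowest address holds the least-significant byte.
Reassemble most-significant byte first: 31 60 CD 01 → 0x3160CD01.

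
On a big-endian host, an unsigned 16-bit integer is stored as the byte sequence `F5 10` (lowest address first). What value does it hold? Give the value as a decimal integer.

62736

Big-endian stores the most-significant byte at the lowest address.
The bytes are already most-significant first: 0xF510.
0xF510 = 62736.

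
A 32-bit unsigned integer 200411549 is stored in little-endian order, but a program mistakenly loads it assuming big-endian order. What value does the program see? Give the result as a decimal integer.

200411549 in 32-bit hexadecimal is 0x0BF2099D.
Stored little-endian, the bytes at ascending addresses are 9D 09 F2 0B.
Read back as big-endian, the last byte is least significant, giving 0x9D09F20B.
0x9D09F20B = 2634674699.

2634674699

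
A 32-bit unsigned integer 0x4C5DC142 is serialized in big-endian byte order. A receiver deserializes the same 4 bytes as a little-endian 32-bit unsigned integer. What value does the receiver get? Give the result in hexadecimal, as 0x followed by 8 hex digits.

0x42C15D4C

Stored big-endian, the bytes at ascending addresses are 4C 5D C1 42.
Read back as little-endian, the first byte is least significant, giving 0x42C15D4C.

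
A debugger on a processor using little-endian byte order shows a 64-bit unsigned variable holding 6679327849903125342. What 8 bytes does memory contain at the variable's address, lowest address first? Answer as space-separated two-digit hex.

5E 73 D9 77 4A BD B1 5C

6679327849903125342 in hexadecimal, padded to 64 bits, is 0x5CB1BD4A77D9735E.
Split into bytes (most-significant first): 5C B1 BD 4A 77 D9 73 5E.
Little-endian stores the least-significant byte at the lowest address.
So at ascending addresses the bytes are 5E 73 D9 77 4A BD B1 5C.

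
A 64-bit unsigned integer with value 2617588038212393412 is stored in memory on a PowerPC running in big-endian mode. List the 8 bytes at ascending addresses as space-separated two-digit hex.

24 53 8A 73 C1 F6 19 C4

2617588038212393412 in hexadecimal, padded to 64 bits, is 0x24538A73C1F619C4.
Split into bytes (most-significant first): 24 53 8A 73 C1 F6 19 C4.
In big-endian order the high byte comes first in memory.
So the memory order matches the most-significant-first order: 24 53 8A 73 C1 F6 19 C4.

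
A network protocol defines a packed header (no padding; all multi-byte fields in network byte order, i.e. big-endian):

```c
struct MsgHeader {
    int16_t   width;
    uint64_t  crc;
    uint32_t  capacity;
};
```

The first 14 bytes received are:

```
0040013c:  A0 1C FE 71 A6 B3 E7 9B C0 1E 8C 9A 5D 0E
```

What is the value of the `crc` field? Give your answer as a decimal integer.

`crc` follows `width` (2 bytes), so it starts at byte offset 2 and occupies 8 bytes.
Bytes at offsets 2..9: FE 71 A6 B3 E7 9B C0 1E.
Big-endian stores the most-significant byte at the lowest address.
The bytes are already most-significant first: 0xFE71A6B3E79BC01E.
0xFE71A6B3E79BC01E = 18334618849617100830.

18334618849617100830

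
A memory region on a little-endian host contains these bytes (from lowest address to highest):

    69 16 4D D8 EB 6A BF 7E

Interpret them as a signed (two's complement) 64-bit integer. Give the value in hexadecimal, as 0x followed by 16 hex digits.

Little-endian: lowest address holds the least-significant byte.
Reassemble most-significant byte first: 7E BF 6A EB D8 4D 16 69 → 0x7EBF6AEBD84D1669.

0x7EBF6AEBD84D1669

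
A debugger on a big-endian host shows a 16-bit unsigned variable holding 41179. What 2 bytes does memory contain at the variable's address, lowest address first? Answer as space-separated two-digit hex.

A0 DB

41179 in hexadecimal, padded to 16 bits, is 0xA0DB.
Split into bytes (most-significant first): A0 DB.
Big-endian: lowest address holds the most-significant byte.
So the memory order matches the most-significant-first order: A0 DB.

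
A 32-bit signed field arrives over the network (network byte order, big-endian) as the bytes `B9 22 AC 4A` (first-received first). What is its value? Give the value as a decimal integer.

-1188910006

Big-endian: lowest address holds the most-significant byte.
The bytes are already most-significant first: 0xB922AC4A.
Top bit is set, so as a signed 32-bit value this is 0xB922AC4A − 2^32 = -1188910006.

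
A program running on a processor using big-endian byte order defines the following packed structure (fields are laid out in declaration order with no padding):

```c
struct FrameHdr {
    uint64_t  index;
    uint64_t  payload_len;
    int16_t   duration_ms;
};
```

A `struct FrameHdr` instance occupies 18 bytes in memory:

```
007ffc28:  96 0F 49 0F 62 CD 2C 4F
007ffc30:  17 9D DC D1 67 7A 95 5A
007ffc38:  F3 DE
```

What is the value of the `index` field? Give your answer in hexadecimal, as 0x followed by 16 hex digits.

`index` is the first field, at byte offset 0, occupying 8 bytes.
Bytes at offsets 0..7: 96 0F 49 0F 62 CD 2C 4F.
Big-endian stores the most-significant byte at the lowest address.
The bytes are already most-significant first: 0x960F490F62CD2C4F.

0x960F490F62CD2C4F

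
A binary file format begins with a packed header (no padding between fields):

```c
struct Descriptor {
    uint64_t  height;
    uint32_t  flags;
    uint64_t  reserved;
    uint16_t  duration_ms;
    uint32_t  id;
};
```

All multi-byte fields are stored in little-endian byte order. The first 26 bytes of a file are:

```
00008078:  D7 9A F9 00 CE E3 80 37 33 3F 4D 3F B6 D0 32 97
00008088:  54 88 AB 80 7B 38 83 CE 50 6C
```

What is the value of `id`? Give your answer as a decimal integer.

1817235075

`id` follows `height` (8 B), `flags` (4 B), `reserved` (8 B), `duration_ms` (2 B), so it starts at offset 8 + 4 + 8 + 2 = 22 and occupies 4 bytes.
Bytes at offsets 22..25: 83 CE 50 6C.
Little-endian: lowest address holds the least-significant byte.
Reassemble most-significant byte first: 6C 50 CE 83 → 0x6C50CE83.
0x6C50CE83 = 1817235075.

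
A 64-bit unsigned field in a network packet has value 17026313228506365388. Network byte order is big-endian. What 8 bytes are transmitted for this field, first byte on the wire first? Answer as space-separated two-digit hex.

17026313228506365388 in hexadecimal, padded to 64 bits, is 0xEC499DAC0BA7FDCC.
Split into bytes (most-significant first): EC 49 9D AC 0B A7 FD CC.
In big-endian order the high byte comes first in memory.
So the memory order matches the most-significant-first order: EC 49 9D AC 0B A7 FD CC.

EC 49 9D AC 0B A7 FD CC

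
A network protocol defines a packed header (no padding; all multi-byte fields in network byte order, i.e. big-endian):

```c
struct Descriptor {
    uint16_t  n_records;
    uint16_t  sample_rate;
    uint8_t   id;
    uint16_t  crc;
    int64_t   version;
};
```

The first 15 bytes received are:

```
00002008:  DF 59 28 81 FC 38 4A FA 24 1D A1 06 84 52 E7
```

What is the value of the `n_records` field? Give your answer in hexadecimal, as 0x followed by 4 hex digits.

0xDF59

`n_records` is the first field, at byte offset 0, occupying 2 bytes.
Bytes at offsets 0..1: DF 59.
Big-endian stores the most-significant byte at the lowest address.
The bytes are already most-significant first: 0xDF59.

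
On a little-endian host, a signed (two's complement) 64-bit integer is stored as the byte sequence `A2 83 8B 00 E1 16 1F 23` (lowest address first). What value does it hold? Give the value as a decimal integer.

2530766671238103970

Little-endian: lowest address holds the least-significant byte.
Reassemble most-significant byte first: 23 1F 16 E1 00 8B 83 A2 → 0x231F16E1008B83A2.
0x231F16E1008B83A2 = 2530766671238103970.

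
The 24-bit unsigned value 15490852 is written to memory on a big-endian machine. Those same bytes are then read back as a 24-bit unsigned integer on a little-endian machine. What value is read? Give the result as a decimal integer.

15490852 in 24-bit hexadecimal is 0xEC5F24.
Stored big-endian, the bytes at ascending addresses are EC 5F 24.
Read back as little-endian, the first byte is least significant, giving 0x245FEC.
0x245FEC = 2383852.

2383852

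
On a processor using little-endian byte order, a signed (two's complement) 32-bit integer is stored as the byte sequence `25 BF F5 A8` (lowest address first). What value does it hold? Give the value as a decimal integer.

Little-endian: lowest address holds the least-significant byte.
Reassemble most-significant byte first: A8 F5 BF 25 → 0xA8F5BF25.
Top bit is set, so as a signed 32-bit value this is 0xA8F5BF25 − 2^32 = -1460289755.

-1460289755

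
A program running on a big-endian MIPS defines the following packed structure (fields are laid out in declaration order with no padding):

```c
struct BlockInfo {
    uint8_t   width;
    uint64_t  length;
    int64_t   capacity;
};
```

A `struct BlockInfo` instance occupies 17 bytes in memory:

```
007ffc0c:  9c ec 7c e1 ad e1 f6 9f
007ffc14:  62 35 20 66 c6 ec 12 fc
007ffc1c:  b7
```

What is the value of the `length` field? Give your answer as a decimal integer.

`length` follows `width` (1 byte), so it starts at byte offset 1 and occupies 8 bytes.
Bytes at offsets 1..8: EC 7C E1 AD E1 F6 9F 62.
Big-endian stores the most-significant byte at the lowest address.
The bytes are already most-significant first: 0xEC7CE1ADE1F69F62.
0xEC7CE1ADE1F69F62 = 17040743226999742306.

17040743226999742306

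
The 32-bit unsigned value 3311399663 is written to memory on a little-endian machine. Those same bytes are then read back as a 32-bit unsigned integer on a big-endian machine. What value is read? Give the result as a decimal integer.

3311399663 in 32-bit hexadecimal is 0xC55FF2EF.
Stored little-endian, the bytes at ascending addresses are EF F2 5F C5.
Read back as big-endian, the last byte is least significant, giving 0xEFF25FC5.
0xEFF25FC5 = 4025638853.

4025638853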